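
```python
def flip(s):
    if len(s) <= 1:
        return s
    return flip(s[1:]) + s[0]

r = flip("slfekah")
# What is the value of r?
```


flip("slfekah")
= flip("lfekah") + "s"
= flip("fekah") + "l" + "s"
= flip("ekah") + "f" + "l" + "s"
= flip("kah") + "e" + "f" + "l" + "s"
= flip("ah") + "k" + "e" + "f" + "l" + "s"
= flip("h") + "a" + "k" + "e" + "f" + "l" + "s"
= "h" + "a" + "k" + "e" + "f" + "l" + "s"
= "hakefls"


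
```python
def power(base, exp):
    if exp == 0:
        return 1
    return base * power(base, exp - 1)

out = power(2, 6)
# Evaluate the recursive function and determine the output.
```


power(2, 6)
= 2 * power(2, 5)
= 2 * 2 * power(2, 4)
= 2 * 2 * 2 * power(2, 3)
= 2 * 2 * 2 * 2 * power(2, 2)
= 2 * 2 * 2 * 2 * 2 * power(2, 1)
= 2 * 2 * 2 * 2 * 2 * 2 * power(2, 0)
= 2 * 2 * 2 * 2 * 2 * 2 * 1
= 64


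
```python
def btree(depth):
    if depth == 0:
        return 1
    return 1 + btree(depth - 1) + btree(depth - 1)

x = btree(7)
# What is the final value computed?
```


btree(7)
= 1 + btree(6) + btree(6)
= 1 + 2 * btree(6)
btree(k) = 2^(k+1) - 1
btree(0) = 1
btree(1) = 3
btree(2) = 7
btree(3) = 15
btree(4) = 31
btree(7) = 2^8 - 1 = 255


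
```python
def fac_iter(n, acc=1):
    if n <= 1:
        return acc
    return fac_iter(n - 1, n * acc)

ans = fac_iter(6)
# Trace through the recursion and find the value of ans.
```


fac_iter(6, 1)
= fac_iter(5, 6 * 1) = fac_iter(5, 6)
= fac_iter(4, 5 * 6) = fac_iter(4, 30)
= fac_iter(3, 4 * 30) = fac_iter(3, 120)
= fac_iter(2, 3 * 120) = fac_iter(2, 360)
= fac_iter(1, 2 * 360) = fac_iter(1, 720)
n <= 1, return acc = 720


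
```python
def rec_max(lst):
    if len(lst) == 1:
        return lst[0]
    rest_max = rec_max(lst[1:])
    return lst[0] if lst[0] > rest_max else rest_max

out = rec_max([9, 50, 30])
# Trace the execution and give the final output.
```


rec_max([9, 50, 30])
= compare 9 with rec_max([50, 30])
= compare 50 with rec_max([30])
Base: rec_max([30]) = 30
compare 50 with 30: max = 50
compare 9 with 50: max = 50
= 50


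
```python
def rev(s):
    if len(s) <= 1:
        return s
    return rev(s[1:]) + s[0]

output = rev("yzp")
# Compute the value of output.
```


rev("yzp")
= rev("zp") + "y"
= rev("p") + "z" + "y"
= "p" + "z" + "y"
= "pzy"


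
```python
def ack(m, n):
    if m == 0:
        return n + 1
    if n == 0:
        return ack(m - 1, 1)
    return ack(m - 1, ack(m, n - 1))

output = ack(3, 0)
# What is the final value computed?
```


ack(3, 0)
n == 0: return ack(2, 1)
= ack(2, 1) = 5
= 5


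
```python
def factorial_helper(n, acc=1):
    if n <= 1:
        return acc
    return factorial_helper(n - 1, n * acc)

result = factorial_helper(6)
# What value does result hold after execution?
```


factorial_helper(6, 1)
= factorial_helper(5, 6 * 1) = factorial_helper(5, 6)
= factorial_helper(4, 5 * 6) = factorial_helper(4, 30)
= factorial_helper(3, 4 * 30) = factorial_helper(3, 120)
= factorial_helper(2, 3 * 120) = factorial_helper(2, 360)
= factorial_helper(1, 2 * 360) = factorial_helper(1, 720)
n <= 1, return acc = 720


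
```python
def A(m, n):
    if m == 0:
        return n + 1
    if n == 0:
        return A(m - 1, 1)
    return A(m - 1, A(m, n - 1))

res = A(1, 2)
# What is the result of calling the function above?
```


A(1, 2)
= A(0, A(1, 1))
First compute A(1, 1) = 3
= A(0, 3)
= 4


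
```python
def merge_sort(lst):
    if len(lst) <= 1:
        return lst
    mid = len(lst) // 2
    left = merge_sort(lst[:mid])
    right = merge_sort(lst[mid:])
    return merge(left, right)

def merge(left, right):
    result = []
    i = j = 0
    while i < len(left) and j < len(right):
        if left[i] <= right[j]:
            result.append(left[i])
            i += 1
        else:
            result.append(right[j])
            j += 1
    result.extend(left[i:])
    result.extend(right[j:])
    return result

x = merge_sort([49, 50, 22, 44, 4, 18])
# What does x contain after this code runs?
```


merge_sort([49, 50, 22, 44, 4, 18])
Split into [49, 50, 22] and [44, 4, 18]
Left sorted: [22, 49, 50]
Right sorted: [4, 18, 44]
Merge [22, 49, 50] and [4, 18, 44]
= [4, 18, 22, 44, 49, 50]


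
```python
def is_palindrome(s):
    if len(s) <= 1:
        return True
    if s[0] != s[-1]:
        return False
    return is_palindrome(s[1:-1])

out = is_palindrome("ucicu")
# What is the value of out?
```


is_palindrome("ucicu")
"ucicu": s[0]='u' == s[-1]='u' -> is_palindrome("cic")
"cic": s[0]='c' == s[-1]='c' -> is_palindrome("i")
"i": len <= 1 -> True
= True


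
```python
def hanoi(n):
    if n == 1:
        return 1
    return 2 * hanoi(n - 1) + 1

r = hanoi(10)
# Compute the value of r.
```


hanoi(10)
= 2 * hanoi(9) + 1
= 2 * (2 * hanoi(8) + 1) + 1
= 2 * (2 * (2 * hanoi(7) + 1) + 1) + 1
= 2 * (2 * (2 * (2 * hanoi(6) + 1) + 1) + 1) + 1
= 2 * (2 * (2 * (2 * (2 * hanoi(5) + 1) + 1) + 1) + 1) + 1
= 2 * (2 * (2 * (2 * (2 * (2 * hanoi(4) + 1) + 1) + 1) + 1) + 1) + 1
= 2 * (2 * (2 * (2 * (2 * (2 * (2 * hanoi(3) + 1) + 1) + 1) + 1) + 1) + 1) + 1
= 2 * (2 * (2 * (2 * (2 * (2 * (2 * (2 * hanoi(2) + 1) + 1) + 1) + 1) + 1) + 1) + 1) + 1
= 2 * (2 * (2 * (2 * (2 * (2 * (2 * (2 * (2 * hanoi(1) + 1) + 1) + 1) + 1) + 1) + 1) + 1) + 1) + 1
Now compute bottom-up:
hanoi(1) = 1
hanoi(2) = 2 * 1 + 1 = 3
hanoi(3) = 2 * 3 + 1 = 7
hanoi(4) = 2 * 7 + 1 = 15
hanoi(5) = 2 * 15 + 1 = 31
hanoi(6) = 2 * 31 + 1 = 63
hanoi(7) = 2 * 63 + 1 = 127
hanoi(8) = 2 * 127 + 1 = 255
hanoi(9) = 2 * 255 + 1 = 511
hanoi(10) = 2 * 511 + 1 = 1023
= 1023


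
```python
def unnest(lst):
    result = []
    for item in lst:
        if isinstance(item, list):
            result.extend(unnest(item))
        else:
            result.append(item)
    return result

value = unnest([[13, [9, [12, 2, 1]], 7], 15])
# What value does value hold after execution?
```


unnest([[13, [9, [12, 2, 1]], 7], 15])
Processing each element:
  [13, [9, [12, 2, 1]], 7] is a list -> unnest recursively -> [13, 9, 12, 2, 1, 7]
  15 is not a list -> append 15
= [13, 9, 12, 2, 1, 7, 15]


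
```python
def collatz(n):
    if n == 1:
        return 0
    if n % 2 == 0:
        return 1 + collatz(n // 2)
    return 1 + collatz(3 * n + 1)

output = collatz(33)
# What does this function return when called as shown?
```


collatz(33)
33 is odd -> 3*33+1 = 100 -> collatz(100)
100 is even -> collatz(50)
50 is even -> collatz(25)
25 is odd -> 3*25+1 = 76 -> collatz(76)
76 is even -> collatz(38)
38 is even -> collatz(19)
19 is odd -> 3*19+1 = 58 -> collatz(58)
58 is even -> collatz(29)
29 is odd -> 3*29+1 = 88 -> collatz(88)
88 is even -> collatz(44)
44 is even -> collatz(22)
22 is even -> collatz(11)
11 is odd -> 3*11+1 = 34 -> collatz(34)
34 is even -> collatz(17)
17 is odd -> 3*17+1 = 52 -> collatz(52)
52 is even -> collatz(26)
26 is even -> collatz(13)
13 is odd -> 3*13+1 = 40 -> collatz(40)
40 is even -> collatz(20)
20 is even -> collatz(10)
10 is even -> collatz(5)
5 is odd -> 3*5+1 = 16 -> collatz(16)
16 is even -> collatz(8)
8 is even -> collatz(4)
4 is even -> collatz(2)
2 is even -> collatz(1)
Reached 1 after 26 steps
= 26


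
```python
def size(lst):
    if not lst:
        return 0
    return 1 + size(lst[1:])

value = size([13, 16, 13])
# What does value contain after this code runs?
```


size([13, 16, 13])
= 1 + size([16, 13])
= 1 + 1 + size([13])
= 1 + 1 + 1 + size([])
= 1 + 1 + 1 + 0
= 3


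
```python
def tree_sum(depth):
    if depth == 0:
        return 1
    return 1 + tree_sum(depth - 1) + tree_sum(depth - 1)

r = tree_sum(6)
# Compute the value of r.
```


tree_sum(6)
= 1 + tree_sum(5) + tree_sum(5)
= 1 + 2 * tree_sum(5)
tree_sum(k) = 2^(k+1) - 1
tree_sum(0) = 1
tree_sum(1) = 3
tree_sum(2) = 7
tree_sum(3) = 15
tree_sum(4) = 31
tree_sum(6) = 2^7 - 1 = 127


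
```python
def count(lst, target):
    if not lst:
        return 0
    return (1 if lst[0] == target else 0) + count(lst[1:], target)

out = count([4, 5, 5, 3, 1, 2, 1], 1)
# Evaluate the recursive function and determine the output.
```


count([4, 5, 5, 3, 1, 2, 1], 1)
lst[0]=4 != 1: 0 + count([5, 5, 3, 1, 2, 1], 1)
lst[0]=5 != 1: 0 + count([5, 3, 1, 2, 1], 1)
lst[0]=5 != 1: 0 + count([3, 1, 2, 1], 1)
lst[0]=3 != 1: 0 + count([1, 2, 1], 1)
lst[0]=1 == 1: 1 + count([2, 1], 1)
lst[0]=2 != 1: 0 + count([1], 1)
lst[0]=1 == 1: 1 + count([], 1)
= 2


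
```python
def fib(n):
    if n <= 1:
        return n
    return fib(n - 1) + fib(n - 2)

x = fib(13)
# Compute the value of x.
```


fib(13)
= fib(12) + fib(11)
= (fib(11) + fib(10)) + fib(11)
Computing bottom-up: fib(0)=0, fib(1)=1, fib(2)=1, fib(3)=2, fib(4)=3, fib(5)=5, fib(6)=8, fib(7)=13, fib(8)=21, fib(9)=34, fib(10)=55, fib(11)=89, fib(12)=144, fib(13)=233
= 233


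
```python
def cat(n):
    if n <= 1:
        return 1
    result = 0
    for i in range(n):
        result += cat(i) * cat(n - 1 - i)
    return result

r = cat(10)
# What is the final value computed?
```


cat(10)
= sum of cat(i) * cat(10-1-i) for i in 0..9
First compute sub-values bottom-up:
  cat(0) = 1, cat(1) = 1
  cat(2) = 1*1 + 1*1 = 2
  cat(3) = 1*2 + 1*1 + 2*1 = 5
  cat(4) = 1*5 + 1*2 + 2*1 + 5*1 = 14
  cat(5) = 1*14 + 1*5 + 2*2 + 5*1 + 14*1 = 42
  cat(6) = 1*42 + 1*14 + 2*5 + 5*2 + 14*1 + 42*1 = 132
  cat(7) = 1*132 + 1*42 + 2*14 + 5*5 + 14*2 + 42*1 + 132*1 = 429
  cat(8) = 1*429 + 1*132 + 2*42 + 5*14 + 14*5 + 42*2 + 132*1 + 429*1 = 1430
  cat(9) = 1*1430 + 1*429 + 2*132 + 5*42 + 14*14 + 42*5 + 132*2 + 429*1 + 1430*1 = 4862
Now cat(10):
  cat(0)*cat(9) = 1*4862 = 4862
  cat(1)*cat(8) = 1*1430 = 1430
  cat(2)*cat(7) = 2*429 = 858
  cat(3)*cat(6) = 5*132 = 660
  cat(4)*cat(5) = 14*42 = 588
  cat(5)*cat(4) = 42*14 = 588
  cat(6)*cat(3) = 132*5 = 660
  cat(7)*cat(2) = 429*2 = 858
  cat(8)*cat(1) = 1430*1 = 1430
  cat(9)*cat(0) = 4862*1 = 4862
= 4862 + 1430 + 858 + 660 + 588 + 588 + 660 + 858 + 1430 + 4862
= 16796


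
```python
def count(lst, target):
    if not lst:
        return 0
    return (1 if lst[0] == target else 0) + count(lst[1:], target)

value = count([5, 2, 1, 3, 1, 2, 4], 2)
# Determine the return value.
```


count([5, 2, 1, 3, 1, 2, 4], 2)
lst[0]=5 != 2: 0 + count([2, 1, 3, 1, 2, 4], 2)
lst[0]=2 == 2: 1 + count([1, 3, 1, 2, 4], 2)
lst[0]=1 != 2: 0 + count([3, 1, 2, 4], 2)
lst[0]=3 != 2: 0 + count([1, 2, 4], 2)
lst[0]=1 != 2: 0 + count([2, 4], 2)
lst[0]=2 == 2: 1 + count([4], 2)
lst[0]=4 != 2: 0 + count([], 2)
= 2


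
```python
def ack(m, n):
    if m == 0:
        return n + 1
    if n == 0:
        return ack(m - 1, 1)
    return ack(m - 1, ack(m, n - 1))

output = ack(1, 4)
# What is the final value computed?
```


ack(1, 4)
= ack(0, ack(1, 3))
First compute ack(1, 3) = 5
= ack(0, 5)
= 6


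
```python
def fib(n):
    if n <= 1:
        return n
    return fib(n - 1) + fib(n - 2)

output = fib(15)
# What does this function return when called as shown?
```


fib(15)
= fib(14) + fib(13)
= (fib(13) + fib(12)) + fib(13)
Computing bottom-up: fib(0)=0, fib(1)=1, fib(2)=1, fib(3)=2, fib(4)=3, fib(5)=5, fib(6)=8, fib(7)=13, fib(8)=21, fib(9)=34, fib(10)=55, fib(11)=89, fib(12)=144, fib(13)=233, fib(14)=377, fib(15)=610
= 610


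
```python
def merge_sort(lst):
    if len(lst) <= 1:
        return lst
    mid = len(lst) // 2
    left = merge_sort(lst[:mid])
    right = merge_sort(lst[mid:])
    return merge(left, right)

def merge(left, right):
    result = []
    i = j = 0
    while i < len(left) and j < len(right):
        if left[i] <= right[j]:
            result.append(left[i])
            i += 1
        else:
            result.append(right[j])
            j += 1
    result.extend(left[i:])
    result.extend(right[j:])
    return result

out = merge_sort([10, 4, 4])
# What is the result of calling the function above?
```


merge_sort([10, 4, 4])
Split into [10] and [4, 4]
Left sorted: [10]
Right sorted: [4, 4]
Merge [10] and [4, 4]
= [4, 4, 10]


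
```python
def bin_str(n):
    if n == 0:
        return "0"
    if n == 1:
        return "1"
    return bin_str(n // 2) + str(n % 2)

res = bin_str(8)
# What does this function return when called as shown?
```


bin_str(8)
= bin_str(4) + "0"
= bin_str(2) + "0" + "0"
= bin_str(1) + "0" + "0" + "0"
= "1" + "0" + "0" + "0"
= "1000"


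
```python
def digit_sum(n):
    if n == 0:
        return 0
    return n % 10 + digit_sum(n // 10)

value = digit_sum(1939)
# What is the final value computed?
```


digit_sum(1939)
= 9 + digit_sum(193)
= 9 + 3 + digit_sum(19)
= 9 + 3 + 9 + digit_sum(1)
= 9 + 3 + 9 + 1 + digit_sum(0)
= 9 + 3 + 9 + 1 + 0
= 22


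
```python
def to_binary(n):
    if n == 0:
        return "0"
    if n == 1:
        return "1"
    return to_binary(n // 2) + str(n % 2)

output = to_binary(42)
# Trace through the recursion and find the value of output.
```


to_binary(42)
= to_binary(21) + "0"
= to_binary(10) + "1" + "0"
= to_binary(5) + "0" + "1" + "0"
= to_binary(2) + "1" + "0" + "1" + "0"
= to_binary(1) + "0" + "1" + "0" + "1" + "0"
= "1" + "0" + "1" + "0" + "1" + "0"
= "101010"


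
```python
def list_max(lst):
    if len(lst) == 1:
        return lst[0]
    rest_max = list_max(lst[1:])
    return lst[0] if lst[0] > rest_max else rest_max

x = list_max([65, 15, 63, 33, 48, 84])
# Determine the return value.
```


list_max([65, 15, 63, 33, 48, 84])
= compare 65 with list_max([15, 63, 33, 48, 84])
= compare 15 with list_max([63, 33, 48, 84])
= compare 63 with list_max([33, 48, 84])
= compare 33 with list_max([48, 84])
= compare 48 with list_max([84])
Base: list_max([84]) = 84
compare 48 with 84: max = 84
compare 33 with 84: max = 84
compare 63 with 84: max = 84
compare 15 with 84: max = 84
compare 65 with 84: max = 84
= 84


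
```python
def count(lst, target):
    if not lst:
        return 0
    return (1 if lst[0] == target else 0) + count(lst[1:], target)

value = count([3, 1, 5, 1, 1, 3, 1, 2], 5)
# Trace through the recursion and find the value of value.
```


count([3, 1, 5, 1, 1, 3, 1, 2], 5)
lst[0]=3 != 5: 0 + count([1, 5, 1, 1, 3, 1, 2], 5)
lst[0]=1 != 5: 0 + count([5, 1, 1, 3, 1, 2], 5)
lst[0]=5 == 5: 1 + count([1, 1, 3, 1, 2], 5)
lst[0]=1 != 5: 0 + count([1, 3, 1, 2], 5)
lst[0]=1 != 5: 0 + count([3, 1, 2], 5)
lst[0]=3 != 5: 0 + count([1, 2], 5)
lst[0]=1 != 5: 0 + count([2], 5)
lst[0]=2 != 5: 0 + count([], 5)
= 1


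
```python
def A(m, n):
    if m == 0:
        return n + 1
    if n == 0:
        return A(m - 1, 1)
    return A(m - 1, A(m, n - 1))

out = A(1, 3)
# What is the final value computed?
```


A(1, 3)
= A(0, A(1, 2))
First compute A(1, 2) = 4
= A(0, 4)
= 5


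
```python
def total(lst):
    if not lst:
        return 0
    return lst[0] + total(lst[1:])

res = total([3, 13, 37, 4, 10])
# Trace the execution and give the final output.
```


total([3, 13, 37, 4, 10])
= 3 + total([13, 37, 4, 10])
= 3 + 13 + total([37, 4, 10])
= 3 + 13 + 37 + total([4, 10])
= 3 + 13 + 37 + 4 + total([10])
= 3 + 13 + 37 + 4 + 10 + total([])
= 3 + 13 + 37 + 4 + 10 + 0
= 67


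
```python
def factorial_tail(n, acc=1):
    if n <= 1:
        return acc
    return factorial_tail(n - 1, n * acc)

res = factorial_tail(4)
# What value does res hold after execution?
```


factorial_tail(4, 1)
= factorial_tail(3, 4 * 1) = factorial_tail(3, 4)
= factorial_tail(2, 3 * 4) = factorial_tail(2, 12)
= factorial_tail(1, 2 * 12) = factorial_tail(1, 24)
n <= 1, return acc = 24


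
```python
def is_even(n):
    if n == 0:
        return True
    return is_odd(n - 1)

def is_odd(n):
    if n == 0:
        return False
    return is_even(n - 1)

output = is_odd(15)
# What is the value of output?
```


is_odd(15)
= is_even(14)
= is_odd(13)
= is_even(12)
= is_odd(11)
= is_even(10)
= is_odd(9)
= is_even(8)
= is_odd(7)
= is_even(6)
= is_odd(5)
= is_even(4)
= is_odd(3)
= is_even(2)
= is_odd(1)
= is_even(0)
n == 0: return True
= True


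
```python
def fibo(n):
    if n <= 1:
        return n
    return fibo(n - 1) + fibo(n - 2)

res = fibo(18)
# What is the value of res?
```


fibo(18)
= fibo(17) + fibo(16)
= (fibo(16) + fibo(15)) + fibo(16)
Computing bottom-up: fibo(0)=0, fibo(1)=1, fibo(2)=1, fibo(3)=2, fibo(4)=3, fibo(5)=5, fibo(6)=8, fibo(7)=13, fibo(8)=21, fibo(9)=34, fibo(10)=55, fibo(11)=89, fibo(12)=144, fibo(13)=233, fibo(14)=377, fibo(15)=610, fibo(16)=987, fibo(17)=1597, fibo(18)=2584
= 2584


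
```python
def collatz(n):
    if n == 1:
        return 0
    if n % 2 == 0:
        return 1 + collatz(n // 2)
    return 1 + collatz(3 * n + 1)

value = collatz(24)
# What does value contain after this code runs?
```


collatz(24)
24 is even -> collatz(12)
12 is even -> collatz(6)
6 is even -> collatz(3)
3 is odd -> 3*3+1 = 10 -> collatz(10)
10 is even -> collatz(5)
5 is odd -> 3*5+1 = 16 -> collatz(16)
16 is even -> collatz(8)
8 is even -> collatz(4)
4 is even -> collatz(2)
2 is even -> collatz(1)
Reached 1 after 10 steps
= 10


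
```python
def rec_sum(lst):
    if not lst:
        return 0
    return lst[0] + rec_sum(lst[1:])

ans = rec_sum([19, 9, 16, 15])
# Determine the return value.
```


rec_sum([19, 9, 16, 15])
= 19 + rec_sum([9, 16, 15])
= 19 + 9 + rec_sum([16, 15])
= 19 + 9 + 16 + rec_sum([15])
= 19 + 9 + 16 + 15 + rec_sum([])
= 19 + 9 + 16 + 15 + 0
= 59


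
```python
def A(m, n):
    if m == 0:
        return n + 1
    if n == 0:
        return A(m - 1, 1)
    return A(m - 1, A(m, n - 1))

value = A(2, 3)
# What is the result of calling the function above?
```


A(2, 3)
= A(1, A(2, 2))
First compute A(2, 2) = 7
= A(1, 7)
= 9


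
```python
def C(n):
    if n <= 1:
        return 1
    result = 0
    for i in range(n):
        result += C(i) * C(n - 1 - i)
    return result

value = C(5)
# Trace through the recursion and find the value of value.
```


C(5)
= sum of C(i) * C(5-1-i) for i in 0..4
First compute sub-values bottom-up:
  C(0) = 1, C(1) = 1
  C(2) = 1*1 + 1*1 = 2
  C(3) = 1*2 + 1*1 + 2*1 = 5
  C(4) = 1*5 + 1*2 + 2*1 + 5*1 = 14
Now C(5):
  C(0)*C(4) = 1*14 = 14
  C(1)*C(3) = 1*5 = 5
  C(2)*C(2) = 2*2 = 4
  C(3)*C(1) = 5*1 = 5
  C(4)*C(0) = 14*1 = 14
= 14 + 5 + 4 + 5 + 14
= 42


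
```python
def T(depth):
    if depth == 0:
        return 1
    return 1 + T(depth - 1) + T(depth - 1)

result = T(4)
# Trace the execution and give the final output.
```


T(4)
= 1 + T(3) + T(3)
= 1 + 2 * T(3)
T(k) = 2^(k+1) - 1
T(0) = 1
T(1) = 3
T(2) = 7
T(3) = 15
T(4) = 31
T(4) = 2^5 - 1 = 31


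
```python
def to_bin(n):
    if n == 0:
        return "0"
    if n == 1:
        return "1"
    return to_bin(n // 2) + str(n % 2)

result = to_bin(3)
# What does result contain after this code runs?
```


to_bin(3)
= to_bin(1) + "1"
= "1" + "1"
= "11"


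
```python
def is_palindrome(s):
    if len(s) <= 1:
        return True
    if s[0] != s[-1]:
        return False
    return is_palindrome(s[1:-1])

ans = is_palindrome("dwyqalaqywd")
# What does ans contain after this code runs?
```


is_palindrome("dwyqalaqywd")
"dwyqalaqywd": s[0]='d' == s[-1]='d' -> is_palindrome("wyqalaqyw")
"wyqalaqyw": s[0]='w' == s[-1]='w' -> is_palindrome("yqalaqy")
"yqalaqy": s[0]='y' == s[-1]='y' -> is_palindrome("qalaq")
"qalaq": s[0]='q' == s[-1]='q' -> is_palindrome("ala")
"ala": s[0]='a' == s[-1]='a' -> is_palindrome("l")
"l": len <= 1 -> True
= True


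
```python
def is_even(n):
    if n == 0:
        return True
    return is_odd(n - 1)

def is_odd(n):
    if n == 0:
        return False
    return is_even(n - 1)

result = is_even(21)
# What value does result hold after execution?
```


is_even(21)
= is_odd(20)
= is_even(19)
= is_odd(18)
= is_even(17)
= is_odd(16)
= is_even(15)
= is_odd(14)
= is_even(13)
= is_odd(12)
= is_even(11)
= is_odd(10)
= is_even(9)
= is_odd(8)
= is_even(7)
= is_odd(6)
= is_even(5)
= is_odd(4)
= is_even(3)
= is_odd(2)
= is_even(1)
= is_odd(0)
n == 0: return False
= False


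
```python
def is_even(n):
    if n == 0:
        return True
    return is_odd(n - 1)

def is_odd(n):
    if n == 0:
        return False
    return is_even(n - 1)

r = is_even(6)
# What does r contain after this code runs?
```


is_even(6)
= is_odd(5)
= is_even(4)
= is_odd(3)
= is_even(2)
= is_odd(1)
= is_even(0)
n == 0: return True
= True


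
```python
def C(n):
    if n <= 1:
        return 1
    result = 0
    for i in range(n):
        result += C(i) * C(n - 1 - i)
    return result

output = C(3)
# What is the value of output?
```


C(3)
= sum of C(i) * C(3-1-i) for i in 0..2
First compute sub-values bottom-up:
  C(0) = 1, C(1) = 1
  C(2) = 1*1 + 1*1 = 2
Now C(3):
  C(0)*C(2) = 1*2 = 2
  C(1)*C(1) = 1*1 = 1
  C(2)*C(0) = 2*1 = 2
= 2 + 1 + 2
= 5


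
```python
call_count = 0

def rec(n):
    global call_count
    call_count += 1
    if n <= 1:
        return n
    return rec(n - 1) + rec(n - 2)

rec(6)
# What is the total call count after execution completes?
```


rec(6) calls rec(5) and rec(4); each non-base call branches into two more.
Let C(k) = total number of calls made by rec(k), including the call to rec(k) itself.
Base cases: C(0) = 1, C(1) = 1
Recurrence: C(k) = 1 + C(k-1) + C(k-2)
  C(2) = 1 + C(1) + C(0) = 1 + 1 + 1 = 3
  C(3) = 1 + C(2) + C(1) = 1 + 3 + 1 = 5
  C(4) = 1 + C(3) + C(2) = 1 + 5 + 3 = 9
  C(5) = 1 + C(4) + C(3) = 1 + 9 + 5 = 15
  C(6) = 1 + C(5) + C(4) = 1 + 15 + 9 = 25
Total calls = C(6) = 25


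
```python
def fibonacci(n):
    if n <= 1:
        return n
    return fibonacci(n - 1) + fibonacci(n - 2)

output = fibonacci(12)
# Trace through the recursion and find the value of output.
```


fibonacci(12)
= fibonacci(11) + fibonacci(10)
= (fibonacci(10) + fibonacci(9)) + fibonacci(10)
Computing bottom-up: fibonacci(0)=0, fibonacci(1)=1, fibonacci(2)=1, fibonacci(3)=2, fibonacci(4)=3, fibonacci(5)=5, fibonacci(6)=8, fibonacci(7)=13, fibonacci(8)=21, fibonacci(9)=34, fibonacci(10)=55, fibonacci(11)=89, fibonacci(12)=144
= 144


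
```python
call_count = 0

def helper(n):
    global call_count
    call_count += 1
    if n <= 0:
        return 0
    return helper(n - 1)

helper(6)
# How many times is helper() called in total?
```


helper(6) calls helper(5) calls ... calls helper(0)
Total calls: 6 + 1 (for base case) = 7


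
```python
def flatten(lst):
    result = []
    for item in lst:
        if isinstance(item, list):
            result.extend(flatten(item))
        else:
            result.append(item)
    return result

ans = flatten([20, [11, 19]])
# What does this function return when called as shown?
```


flatten([20, [11, 19]])
Processing each element:
  20 is not a list -> append 20
  [11, 19] is a list -> flatten recursively -> [11, 19]
= [20, 11, 19]


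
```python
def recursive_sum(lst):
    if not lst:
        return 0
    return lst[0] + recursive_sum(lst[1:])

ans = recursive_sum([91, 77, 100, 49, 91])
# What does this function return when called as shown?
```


recursive_sum([91, 77, 100, 49, 91])
= 91 + recursive_sum([77, 100, 49, 91])
= 91 + 77 + recursive_sum([100, 49, 91])
= 91 + 77 + 100 + recursive_sum([49, 91])
= 91 + 77 + 100 + 49 + recursive_sum([91])
= 91 + 77 + 100 + 49 + 91 + recursive_sum([])
= 91 + 77 + 100 + 49 + 91 + 0
= 408


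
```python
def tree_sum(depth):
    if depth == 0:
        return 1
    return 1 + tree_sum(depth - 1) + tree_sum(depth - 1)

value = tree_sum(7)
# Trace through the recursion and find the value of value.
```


tree_sum(7)
= 1 + tree_sum(6) + tree_sum(6)
= 1 + 2 * tree_sum(6)
tree_sum(k) = 2^(k+1) - 1
tree_sum(0) = 1
tree_sum(1) = 3
tree_sum(2) = 7
tree_sum(3) = 15
tree_sum(4) = 31
tree_sum(7) = 2^8 - 1 = 255


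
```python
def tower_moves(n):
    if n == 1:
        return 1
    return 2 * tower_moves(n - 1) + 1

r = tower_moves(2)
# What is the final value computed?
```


tower_moves(2)
= 2 * tower_moves(1) + 1
Now compute bottom-up:
tower_moves(1) = 1
tower_moves(2) = 2 * 1 + 1 = 3
= 3


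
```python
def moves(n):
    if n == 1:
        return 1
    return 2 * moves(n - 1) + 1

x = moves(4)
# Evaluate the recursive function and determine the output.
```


moves(4)
= 2 * moves(3) + 1
= 2 * (2 * moves(2) + 1) + 1
= 2 * (2 * (2 * moves(1) + 1) + 1) + 1
Now compute bottom-up:
moves(1) = 1
moves(2) = 2 * 1 + 1 = 3
moves(3) = 2 * 3 + 1 = 7
moves(4) = 2 * 7 + 1 = 15
= 15


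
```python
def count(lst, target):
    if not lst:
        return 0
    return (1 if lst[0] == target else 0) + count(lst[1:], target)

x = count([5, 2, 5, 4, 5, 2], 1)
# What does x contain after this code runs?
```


count([5, 2, 5, 4, 5, 2], 1)
lst[0]=5 != 1: 0 + count([2, 5, 4, 5, 2], 1)
lst[0]=2 != 1: 0 + count([5, 4, 5, 2], 1)
lst[0]=5 != 1: 0 + count([4, 5, 2], 1)
lst[0]=4 != 1: 0 + count([5, 2], 1)
lst[0]=5 != 1: 0 + count([2], 1)
lst[0]=2 != 1: 0 + count([], 1)
= 0


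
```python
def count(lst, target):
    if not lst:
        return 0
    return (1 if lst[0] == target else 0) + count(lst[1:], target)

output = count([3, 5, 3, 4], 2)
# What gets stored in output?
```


count([3, 5, 3, 4], 2)
lst[0]=3 != 2: 0 + count([5, 3, 4], 2)
lst[0]=5 != 2: 0 + count([3, 4], 2)
lst[0]=3 != 2: 0 + count([4], 2)
lst[0]=4 != 2: 0 + count([], 2)
= 0


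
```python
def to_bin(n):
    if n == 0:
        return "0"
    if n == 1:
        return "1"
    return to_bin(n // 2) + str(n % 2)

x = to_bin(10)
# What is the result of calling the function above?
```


to_bin(10)
= to_bin(5) + "0"
= to_bin(2) + "1" + "0"
= to_bin(1) + "0" + "1" + "0"
= "1" + "0" + "1" + "0"
= "1010"


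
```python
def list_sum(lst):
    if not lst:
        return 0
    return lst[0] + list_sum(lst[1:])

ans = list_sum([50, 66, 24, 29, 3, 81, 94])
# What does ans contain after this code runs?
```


list_sum([50, 66, 24, 29, 3, 81, 94])
= 50 + list_sum([66, 24, 29, 3, 81, 94])
= 50 + 66 + list_sum([24, 29, 3, 81, 94])
= 50 + 66 + 24 + list_sum([29, 3, 81, 94])
= 50 + 66 + 24 + 29 + list_sum([3, 81, 94])
= 50 + 66 + 24 + 29 + 3 + list_sum([81, 94])
= 50 + 66 + 24 + 29 + 3 + 81 + list_sum([94])
= 50 + 66 + 24 + 29 + 3 + 81 + 94 + list_sum([])
= 50 + 66 + 24 + 29 + 3 + 81 + 94 + 0
= 347


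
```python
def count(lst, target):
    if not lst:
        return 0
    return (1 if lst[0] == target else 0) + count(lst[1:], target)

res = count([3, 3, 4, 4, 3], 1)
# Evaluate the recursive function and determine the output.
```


count([3, 3, 4, 4, 3], 1)
lst[0]=3 != 1: 0 + count([3, 4, 4, 3], 1)
lst[0]=3 != 1: 0 + count([4, 4, 3], 1)
lst[0]=4 != 1: 0 + count([4, 3], 1)
lst[0]=4 != 1: 0 + count([3], 1)
lst[0]=3 != 1: 0 + count([], 1)
= 0


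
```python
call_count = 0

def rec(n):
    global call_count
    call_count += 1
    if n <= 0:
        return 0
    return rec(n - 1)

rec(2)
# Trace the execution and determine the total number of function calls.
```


rec(2) calls rec(1) calls ... calls rec(0)
Total calls: 2 + 1 (for base case) = 3


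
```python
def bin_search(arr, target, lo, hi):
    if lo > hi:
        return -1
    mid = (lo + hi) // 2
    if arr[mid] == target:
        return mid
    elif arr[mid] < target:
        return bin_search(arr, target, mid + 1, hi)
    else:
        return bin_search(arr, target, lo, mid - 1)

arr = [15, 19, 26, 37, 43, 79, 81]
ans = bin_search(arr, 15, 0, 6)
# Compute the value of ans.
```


bin_search(arr, 15, 0, 6)
lo=0, hi=6, mid=3, arr[mid]=37
37 > 15, search left half
lo=0, hi=2, mid=1, arr[mid]=19
19 > 15, search left half
lo=0, hi=0, mid=0, arr[mid]=15
arr[0] == 15, found at index 0
= 0


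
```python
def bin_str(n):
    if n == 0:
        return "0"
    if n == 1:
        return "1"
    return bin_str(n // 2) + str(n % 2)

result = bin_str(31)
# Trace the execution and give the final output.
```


bin_str(31)
= bin_str(15) + "1"
= bin_str(7) + "1" + "1"
= bin_str(3) + "1" + "1" + "1"
= bin_str(1) + "1" + "1" + "1" + "1"
= "1" + "1" + "1" + "1" + "1"
= "11111"


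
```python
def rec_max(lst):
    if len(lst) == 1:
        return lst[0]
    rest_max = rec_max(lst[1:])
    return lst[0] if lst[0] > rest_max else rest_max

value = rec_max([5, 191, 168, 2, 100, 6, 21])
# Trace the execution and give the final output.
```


rec_max([5, 191, 168, 2, 100, 6, 21])
= compare 5 with rec_max([191, 168, 2, 100, 6, 21])
= compare 191 with rec_max([168, 2, 100, 6, 21])
= compare 168 with rec_max([2, 100, 6, 21])
= compare 2 with rec_max([100, 6, 21])
= compare 100 with rec_max([6, 21])
= compare 6 with rec_max([21])
Base: rec_max([21]) = 21
compare 6 with 21: max = 21
compare 100 with 21: max = 100
compare 2 with 100: max = 100
compare 168 with 100: max = 168
compare 191 with 168: max = 191
compare 5 with 191: max = 191
= 191


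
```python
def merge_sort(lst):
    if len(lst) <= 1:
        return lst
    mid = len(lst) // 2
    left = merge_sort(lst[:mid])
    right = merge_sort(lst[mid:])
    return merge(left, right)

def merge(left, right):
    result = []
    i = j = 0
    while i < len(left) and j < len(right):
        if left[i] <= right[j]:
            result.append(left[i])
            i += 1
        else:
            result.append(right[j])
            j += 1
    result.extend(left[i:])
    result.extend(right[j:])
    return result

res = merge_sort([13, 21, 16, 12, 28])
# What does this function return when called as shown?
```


merge_sort([13, 21, 16, 12, 28])
Split into [13, 21] and [16, 12, 28]
Left sorted: [13, 21]
Right sorted: [12, 16, 28]
Merge [13, 21] and [12, 16, 28]
= [12, 13, 16, 21, 28]


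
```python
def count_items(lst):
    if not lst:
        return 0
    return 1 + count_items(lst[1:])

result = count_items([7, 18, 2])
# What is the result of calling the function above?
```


count_items([7, 18, 2])
= 1 + count_items([18, 2])
= 1 + 1 + count_items([2])
= 1 + 1 + 1 + count_items([])
= 1 + 1 + 1 + 0
= 3


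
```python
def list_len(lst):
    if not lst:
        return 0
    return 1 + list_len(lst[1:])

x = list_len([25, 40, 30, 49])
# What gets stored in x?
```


list_len([25, 40, 30, 49])
= 1 + list_len([40, 30, 49])
= 1 + 1 + list_len([30, 49])
= 1 + 1 + 1 + list_len([49])
= 1 + 1 + 1 + 1 + list_len([])
= 1 + 1 + 1 + 1 + 0
= 4


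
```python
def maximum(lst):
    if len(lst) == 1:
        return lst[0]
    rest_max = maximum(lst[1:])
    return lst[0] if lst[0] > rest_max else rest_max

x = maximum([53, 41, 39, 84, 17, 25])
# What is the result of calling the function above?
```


maximum([53, 41, 39, 84, 17, 25])
= compare 53 with maximum([41, 39, 84, 17, 25])
= compare 41 with maximum([39, 84, 17, 25])
= compare 39 with maximum([84, 17, 25])
= compare 84 with maximum([17, 25])
= compare 17 with maximum([25])
Base: maximum([25]) = 25
compare 17 with 25: max = 25
compare 84 with 25: max = 84
compare 39 with 84: max = 84
compare 41 with 84: max = 84
compare 53 with 84: max = 84
= 84


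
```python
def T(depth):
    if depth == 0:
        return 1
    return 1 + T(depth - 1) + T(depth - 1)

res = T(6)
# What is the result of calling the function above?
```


T(6)
= 1 + T(5) + T(5)
= 1 + 2 * T(5)
T(k) = 2^(k+1) - 1
T(0) = 1
T(1) = 3
T(2) = 7
T(3) = 15
T(4) = 31
T(6) = 2^7 - 1 = 127


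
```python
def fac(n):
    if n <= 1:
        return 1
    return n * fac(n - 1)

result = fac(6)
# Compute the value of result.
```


fac(6)
= 6 * fac(5)
= 6 * 5 * fac(4)
= 6 * 5 * 4 * fac(3)
= 6 * 5 * 4 * 3 * fac(2)
= 6 * 5 * 4 * 3 * 2 * fac(1)
= 6 * 5 * 4 * 3 * 2 * 1
= 720


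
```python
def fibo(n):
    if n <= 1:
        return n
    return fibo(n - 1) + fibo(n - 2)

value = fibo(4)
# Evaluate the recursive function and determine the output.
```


fibo(4)
= fibo(3) + fibo(2)
= (fibo(2) + fibo(1)) + fibo(2)
Computing bottom-up: fibo(0)=0, fibo(1)=1, fibo(2)=1, fibo(3)=2, fibo(4)=3
= 3


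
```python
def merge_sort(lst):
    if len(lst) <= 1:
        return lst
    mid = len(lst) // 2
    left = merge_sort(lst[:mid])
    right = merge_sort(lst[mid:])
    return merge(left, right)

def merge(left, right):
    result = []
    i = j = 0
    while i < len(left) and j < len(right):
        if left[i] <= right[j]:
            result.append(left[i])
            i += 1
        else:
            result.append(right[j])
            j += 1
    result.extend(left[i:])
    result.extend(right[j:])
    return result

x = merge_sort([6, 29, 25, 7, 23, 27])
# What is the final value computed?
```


merge_sort([6, 29, 25, 7, 23, 27])
Split into [6, 29, 25] and [7, 23, 27]
Left sorted: [6, 25, 29]
Right sorted: [7, 23, 27]
Merge [6, 25, 29] and [7, 23, 27]
= [6, 7, 23, 25, 27, 29]


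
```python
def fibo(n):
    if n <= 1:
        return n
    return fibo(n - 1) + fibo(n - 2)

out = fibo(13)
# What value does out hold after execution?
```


fibo(13)
= fibo(12) + fibo(11)
= (fibo(11) + fibo(10)) + fibo(11)
Computing bottom-up: fibo(0)=0, fibo(1)=1, fibo(2)=1, fibo(3)=2, fibo(4)=3, fibo(5)=5, fibo(6)=8, fibo(7)=13, fibo(8)=21, fibo(9)=34, fibo(10)=55, fibo(11)=89, fibo(12)=144, fibo(13)=233
= 233


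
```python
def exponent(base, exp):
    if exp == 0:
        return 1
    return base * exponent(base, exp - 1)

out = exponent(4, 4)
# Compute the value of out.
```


exponent(4, 4)
= 4 * exponent(4, 3)
= 4 * 4 * exponent(4, 2)
= 4 * 4 * 4 * exponent(4, 1)
= 4 * 4 * 4 * 4 * exponent(4, 0)
= 4 * 4 * 4 * 4 * 1
= 256


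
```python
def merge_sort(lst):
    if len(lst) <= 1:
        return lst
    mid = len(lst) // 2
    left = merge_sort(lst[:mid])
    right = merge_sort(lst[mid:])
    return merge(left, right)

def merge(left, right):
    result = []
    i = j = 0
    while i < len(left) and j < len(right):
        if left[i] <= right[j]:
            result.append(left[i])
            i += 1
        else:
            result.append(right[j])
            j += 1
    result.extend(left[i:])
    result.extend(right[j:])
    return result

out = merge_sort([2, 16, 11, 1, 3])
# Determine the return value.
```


merge_sort([2, 16, 11, 1, 3])
Split into [2, 16] and [11, 1, 3]
Left sorted: [2, 16]
Right sorted: [1, 3, 11]
Merge [2, 16] and [1, 3, 11]
= [1, 2, 3, 11, 16]


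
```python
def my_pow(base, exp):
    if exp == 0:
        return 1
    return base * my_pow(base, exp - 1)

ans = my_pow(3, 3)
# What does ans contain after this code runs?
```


my_pow(3, 3)
= 3 * my_pow(3, 2)
= 3 * 3 * my_pow(3, 1)
= 3 * 3 * 3 * my_pow(3, 0)
= 3 * 3 * 3 * 1
= 27


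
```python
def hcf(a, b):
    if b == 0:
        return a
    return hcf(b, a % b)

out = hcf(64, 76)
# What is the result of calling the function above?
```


hcf(64, 76)
= hcf(76, 64 % 76) = hcf(76, 64)
= hcf(64, 76 % 64) = hcf(64, 12)
= hcf(12, 64 % 12) = hcf(12, 4)
= hcf(4, 12 % 4) = hcf(4, 0)
b == 0, return a = 4


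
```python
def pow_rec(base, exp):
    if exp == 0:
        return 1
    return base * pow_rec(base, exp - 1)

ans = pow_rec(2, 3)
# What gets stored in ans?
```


pow_rec(2, 3)
= 2 * pow_rec(2, 2)
= 2 * 2 * pow_rec(2, 1)
= 2 * 2 * 2 * pow_rec(2, 0)
= 2 * 2 * 2 * 1
= 8


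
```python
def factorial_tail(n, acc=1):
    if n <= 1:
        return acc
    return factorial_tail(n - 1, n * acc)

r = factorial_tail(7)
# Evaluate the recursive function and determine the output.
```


factorial_tail(7, 1)
= factorial_tail(6, 7 * 1) = factorial_tail(6, 7)
= factorial_tail(5, 6 * 7) = factorial_tail(5, 42)
= factorial_tail(4, 5 * 42) = factorial_tail(4, 210)
= factorial_tail(3, 4 * 210) = factorial_tail(3, 840)
= factorial_tail(2, 3 * 840) = factorial_tail(2, 2520)
= factorial_tail(1, 2 * 2520) = factorial_tail(1, 5040)
n <= 1, return acc = 5040


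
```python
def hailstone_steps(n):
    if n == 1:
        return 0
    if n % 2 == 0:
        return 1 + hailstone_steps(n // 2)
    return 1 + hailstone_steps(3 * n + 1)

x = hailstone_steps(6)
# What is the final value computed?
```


hailstone_steps(6)
6 is even -> hailstone_steps(3)
3 is odd -> 3*3+1 = 10 -> hailstone_steps(10)
10 is even -> hailstone_steps(5)
5 is odd -> 3*5+1 = 16 -> hailstone_steps(16)
16 is even -> hailstone_steps(8)
8 is even -> hailstone_steps(4)
4 is even -> hailstone_steps(2)
2 is even -> hailstone_steps(1)
Reached 1 after 8 steps
= 8


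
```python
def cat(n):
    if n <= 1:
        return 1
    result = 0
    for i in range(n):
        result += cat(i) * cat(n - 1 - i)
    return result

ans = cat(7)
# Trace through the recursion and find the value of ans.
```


cat(7)
= sum of cat(i) * cat(7-1-i) for i in 0..6
First compute sub-values bottom-up:
  cat(0) = 1, cat(1) = 1
  cat(2) = 1*1 + 1*1 = 2
  cat(3) = 1*2 + 1*1 + 2*1 = 5
  cat(4) = 1*5 + 1*2 + 2*1 + 5*1 = 14
  cat(5) = 1*14 + 1*5 + 2*2 + 5*1 + 14*1 = 42
  cat(6) = 1*42 + 1*14 + 2*5 + 5*2 + 14*1 + 42*1 = 132
Now cat(7):
  cat(0)*cat(6) = 1*132 = 132
  cat(1)*cat(5) = 1*42 = 42
  cat(2)*cat(4) = 2*14 = 28
  cat(3)*cat(3) = 5*5 = 25
  cat(4)*cat(2) = 14*2 = 28
  cat(5)*cat(1) = 42*1 = 42
  cat(6)*cat(0) = 132*1 = 132
= 132 + 42 + 28 + 25 + 28 + 42 + 132
= 429


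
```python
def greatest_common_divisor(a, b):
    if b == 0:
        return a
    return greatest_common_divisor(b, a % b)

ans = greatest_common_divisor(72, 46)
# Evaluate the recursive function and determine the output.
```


greatest_common_divisor(72, 46)
= greatest_common_divisor(46, 72 % 46) = greatest_common_divisor(46, 26)
= greatest_common_divisor(26, 46 % 26) = greatest_common_divisor(26, 20)
= greatest_common_divisor(20, 26 % 20) = greatest_common_divisor(20, 6)
= greatest_common_divisor(6, 20 % 6) = greatest_common_divisor(6, 2)
= greatest_common_divisor(2, 6 % 2) = greatest_common_divisor(2, 0)
b == 0, return a = 2


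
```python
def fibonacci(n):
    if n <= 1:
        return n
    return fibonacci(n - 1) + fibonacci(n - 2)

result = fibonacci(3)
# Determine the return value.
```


fibonacci(3)
= fibonacci(2) + fibonacci(1)
Computing bottom-up: fibonacci(0)=0, fibonacci(1)=1, fibonacci(2)=1, fibonacci(3)=2
= 2


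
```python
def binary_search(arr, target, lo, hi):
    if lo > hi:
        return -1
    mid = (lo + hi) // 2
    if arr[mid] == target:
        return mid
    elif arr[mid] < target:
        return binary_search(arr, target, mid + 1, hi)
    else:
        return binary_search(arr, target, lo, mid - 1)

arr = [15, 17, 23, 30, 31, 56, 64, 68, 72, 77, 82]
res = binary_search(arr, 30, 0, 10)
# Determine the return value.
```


binary_search(arr, 30, 0, 10)
lo=0, hi=10, mid=5, arr[mid]=56
56 > 30, search left half
lo=0, hi=4, mid=2, arr[mid]=23
23 < 30, search right half
lo=3, hi=4, mid=3, arr[mid]=30
arr[3] == 30, found at index 3
= 3


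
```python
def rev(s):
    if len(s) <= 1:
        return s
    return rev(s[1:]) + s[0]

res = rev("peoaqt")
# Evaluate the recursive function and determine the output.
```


rev("peoaqt")
= rev("eoaqt") + "p"
= rev("oaqt") + "e" + "p"
= rev("aqt") + "o" + "e" + "p"
= rev("qt") + "a" + "o" + "e" + "p"
= rev("t") + "q" + "a" + "o" + "e" + "p"
= "t" + "q" + "a" + "o" + "e" + "p"
= "tqaoep"


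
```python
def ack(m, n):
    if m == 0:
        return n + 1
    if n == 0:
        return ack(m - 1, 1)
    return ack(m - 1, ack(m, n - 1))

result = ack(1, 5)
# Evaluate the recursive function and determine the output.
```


ack(1, 5)
= ack(0, ack(1, 4))
First compute ack(1, 4) = 6
= ack(0, 6)
= 7


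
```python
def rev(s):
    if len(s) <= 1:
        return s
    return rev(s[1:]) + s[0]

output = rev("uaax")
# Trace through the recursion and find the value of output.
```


rev("uaax")
= rev("aax") + "u"
= rev("ax") + "a" + "u"
= rev("x") + "a" + "a" + "u"
= "x" + "a" + "a" + "u"
= "xaau"


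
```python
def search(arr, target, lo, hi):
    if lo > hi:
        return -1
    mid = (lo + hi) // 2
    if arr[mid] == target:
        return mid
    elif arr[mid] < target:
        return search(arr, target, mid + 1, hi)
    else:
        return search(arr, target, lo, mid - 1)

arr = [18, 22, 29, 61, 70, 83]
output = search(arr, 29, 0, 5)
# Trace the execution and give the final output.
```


search(arr, 29, 0, 5)
lo=0, hi=5, mid=2, arr[mid]=29
arr[2] == 29, found at index 2
= 2


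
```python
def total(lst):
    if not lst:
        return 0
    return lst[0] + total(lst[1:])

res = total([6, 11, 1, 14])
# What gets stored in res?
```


total([6, 11, 1, 14])
= 6 + total([11, 1, 14])
= 6 + 11 + total([1, 14])
= 6 + 11 + 1 + total([14])
= 6 + 11 + 1 + 14 + total([])
= 6 + 11 + 1 + 14 + 0
= 32


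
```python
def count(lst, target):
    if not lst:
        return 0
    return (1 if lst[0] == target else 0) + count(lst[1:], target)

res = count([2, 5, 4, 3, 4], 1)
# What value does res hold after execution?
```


count([2, 5, 4, 3, 4], 1)
lst[0]=2 != 1: 0 + count([5, 4, 3, 4], 1)
lst[0]=5 != 1: 0 + count([4, 3, 4], 1)
lst[0]=4 != 1: 0 + count([3, 4], 1)
lst[0]=3 != 1: 0 + count([4], 1)
lst[0]=4 != 1: 0 + count([], 1)
= 0
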